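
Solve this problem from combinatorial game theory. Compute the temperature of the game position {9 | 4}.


The game is {9 | 4}, a switch {a | b} with numbers a > b.
Cooling {a | b} by t gives {a - t | b + t}, which stops being hot when a - t = b + t, i.e. at t = (a - b)/2. So the temperature of a switch is (a - b)/2.
Temperature = (Left option - Right option) / 2
= (9 - (4)) / 2
= 5 / 2
= 5/2

5/2


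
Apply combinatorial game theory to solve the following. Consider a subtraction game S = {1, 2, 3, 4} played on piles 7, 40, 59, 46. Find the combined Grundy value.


Subtraction set: {1, 2, 3, 4}
For this subtraction set, G(n) = n mod 5 (period = max + 1 = 5).
Pile 1 (size 7): G(7) = 7 mod 5 = 2
Pile 2 (size 40): G(40) = 40 mod 5 = 0
Pile 3 (size 59): G(59) = 59 mod 5 = 4
Pile 4 (size 46): G(46) = 46 mod 5 = 1
Total Grundy value = XOR of all: 2 XOR 0 XOR 4 XOR 1 = 7

7


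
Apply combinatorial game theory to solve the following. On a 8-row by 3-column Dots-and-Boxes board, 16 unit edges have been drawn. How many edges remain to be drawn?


Grid: 8 x 3 boxes, i.e. 9 rows and 4 columns of dots.
Horizontal edges: (rows + 1) * cols = 9 * 3 = 27
Vertical edges: rows * (cols + 1) = 8 * 4 = 32
Total edges: 27 + 32 = 59
Edges drawn: 16
Remaining: 59 - 16 = 43

43


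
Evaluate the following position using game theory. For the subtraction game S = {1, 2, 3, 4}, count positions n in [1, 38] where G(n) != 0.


Subtraction set S = {1, 2, 3, 4}, so G(n) = n mod 5.
G(n) = 0 when n is a multiple of 5.
Multiples of 5 in [1, 38]: 7
N-positions (nonzero Grundy) = 38 - 7 = 31

31


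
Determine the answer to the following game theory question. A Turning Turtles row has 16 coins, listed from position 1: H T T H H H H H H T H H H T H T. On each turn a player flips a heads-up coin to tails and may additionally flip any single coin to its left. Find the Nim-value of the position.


Coins: H T T H H H H H H T H H H T H T
Key fact: a single head at position k behaves exactly like a Nim heap of size k (turning it to T and optionally flipping a coin at j < k corresponds to moving the heap from k to j, or to 0), and heads combine as a disjunctive sum (two heads at the same place would cancel, matching j XOR j = 0). So the Nim-value is the XOR of the 1-indexed positions of the heads.
Face-up positions (1-indexed): [1, 4, 5, 6, 7, 8, 9, 11, 12, 13, 15]
XOR 0 with 1: 0 XOR 1 = 1
XOR 1 with 4: 1 XOR 4 = 5
XOR 5 with 5: 5 XOR 5 = 0
XOR 0 with 6: 0 XOR 6 = 6
XOR 6 with 7: 6 XOR 7 = 1
XOR 1 with 8: 1 XOR 8 = 9
XOR 9 with 9: 9 XOR 9 = 0
XOR 0 with 11: 0 XOR 11 = 11
XOR 11 with 12: 11 XOR 12 = 7
XOR 7 with 13: 7 XOR 13 = 10
XOR 10 with 15: 10 XOR 15 = 5
Nim-value = 5

5


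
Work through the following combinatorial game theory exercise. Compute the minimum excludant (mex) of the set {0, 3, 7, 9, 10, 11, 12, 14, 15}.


Set = {0, 3, 7, 9, 10, 11, 12, 14, 15}
0 is in the set.
1 is NOT in the set. This is the mex.
mex = 1

1


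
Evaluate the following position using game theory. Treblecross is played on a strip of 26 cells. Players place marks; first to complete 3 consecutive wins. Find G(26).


Treblecross: place X on empty cells; 3-in-a-row wins.
Playing within two cells of an existing X lets the opponent win at once, so sensible play treats the cells i-2..i+2 around each X as dead. The player left with no safe cell loses, so this is a normal-play take-away game on strips of safe cells.
Placing X at cell i (0-indexed) of a strip of k safe cells leaves independent strips of sizes max(0, i-2) and max(0, k-i-3). Hence G(k) = mex{ G(max(0,i-2)) XOR G(max(0,k-i-3)) : 0 <= i < k }, with G(0) = 0.
G(1): splits (0,0):0^0=0 -> mex({0}) = 1
G(2): splits (0,0):0^0=0 -> mex({0}) = 1
G(3): splits (0,0):0^0=0 -> mex({0}) = 1
G(4): splits (0,1):0^1=1 (0,0):0^0=0 -> mex({0, 1}) = 2
G(5): splits (0,2):0^1=1 (0,1):0^1=1 (0,0):0^0=0 -> mex({0, 1}) = 2
G(6) = mex({1}) = 0
G(7) = mex({0, 1, 2}) = 3
G(8) = mex({0, 1, 2}) = 3
G(9) = mex({0, 2}) = 1
G(10) = mex({0, 2, 3}) = 1
G(11) = mex({0, 3}) = 1
G(12) = mex({1, 3}) = 0
G(13) = mex({0, 1, 2, 3}) = 4
G(14) = mex({0, 1, 2}) = 3
G(15) = mex({0, 1, 2}) = 3
G(16) = mex({0, 1, 2, 4}) = 3
G(17) = mex({0, 1, 3, 4}) = 2
G(18) = mex({0, 1, 3, 4}) = 2
G(19) = mex({0, 1, 3, 5}) = 2
G(20) = mex({0, 1, 2, 3, 5}) = 4
G(21) = mex({0, 1, 2, 3, 5}) = 4
G(22) = mex({1, 2, 6}) = 0
G(23) = mex({0, 1, 2, 3, 4, 6}) = 5
G(24) = mex({0, 1, 2, 3, 4}) = 5
G(25) = mex({0, 1, 3, 4, 7}) = 2
G(26) = mex({0, 1, 3, 4, 5, 7}) = 2
Therefore G(26) = 2.

2


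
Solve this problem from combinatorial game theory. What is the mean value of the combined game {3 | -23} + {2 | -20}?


G1 = {3 | -23}, G2 = {2 | -20}
Each is a switch {a | b} with numbers a > b; its mean value is (a + b)/2, and mean value is additive over game sums: m(G1 + G2) = m(G1) + m(G2).
Mean of G1 = (3 + (-23))/2 = -20/2 = -10
Mean of G2 = (2 + (-20))/2 = -18/2 = -9
Mean of G1 + G2 = -10 + -9 = -19

-19


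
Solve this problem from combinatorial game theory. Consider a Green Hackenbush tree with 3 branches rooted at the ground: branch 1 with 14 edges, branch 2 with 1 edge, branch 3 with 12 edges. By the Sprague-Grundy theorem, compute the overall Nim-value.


The tree has 3 branches from the ground vertex.
In Green Hackenbush, the Nim-value of a simple path of length k is k.
Branch 1: length 14, Nim-value = 14
Branch 2: length 1, Nim-value = 1
Branch 3: length 12, Nim-value = 12
Total Nim-value = XOR of all branch values:
0 XOR 14 = 14
14 XOR 1 = 15
15 XOR 12 = 3
Nim-value of the tree = 3

3


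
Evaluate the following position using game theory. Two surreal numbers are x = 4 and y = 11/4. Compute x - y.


x = 4, y = 11/4
Converting to common denominator: 4
x = 16/4, y = 11/4
x - y = 4 - 11/4 = 5/4

5/4


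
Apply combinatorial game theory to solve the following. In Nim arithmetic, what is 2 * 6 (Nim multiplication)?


Nim multiplication is bilinear over XOR: (u XOR v) * w = (u*w) XOR (v*w).
So we split each operand into its bit components and XOR the pairwise Nim products.
2 = 2 (as XOR of powers of 2).
6 = 2 + 4 (as XOR of powers of 2).
Using the standard Nim-product table on single bits:
  2*2 = 3,   2*4 = 8,   2*8 = 12,
  4*4 = 6,   4*8 = 11,  8*8 = 13,
and  1*x = x (identity), k*l = l*k (commutative).
Pairwise Nim products:
  2 * 2 = 3
  2 * 4 = 8
XOR them: 3 XOR 8 = 11.
Result: 2 * 6 = 11 (in Nim).

11


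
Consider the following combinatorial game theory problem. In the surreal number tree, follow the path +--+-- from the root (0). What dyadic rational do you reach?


Sign expansion: +--+--
Rule: track bounds (lo, hi), initially (-inf, +inf). On '+', the current value becomes lo and we move to the simplest number in (value, hi): value + 1 if hi = +inf, otherwise the midpoint (value + hi)/2. On '-', the current value becomes hi and we move to value - 1 if lo = -inf, otherwise the midpoint (lo + value)/2.
Start at 0.
Step 1: sign = +, move right. Bounds: (0, +inf). Value = 1
Step 2: sign = -, move left. Bounds: (0, 1). Value = 1/2
Step 3: sign = -, move left. Bounds: (0, 1/2). Value = 1/4
Step 4: sign = +, move right. Bounds: (1/4, 1/2). Value = 3/8
Step 5: sign = -, move left. Bounds: (1/4, 3/8). Value = 5/16
Step 6: sign = -, move left. Bounds: (1/4, 5/16). Value = 9/32
The surreal number with sign expansion +--+-- is 9/32.

9/32


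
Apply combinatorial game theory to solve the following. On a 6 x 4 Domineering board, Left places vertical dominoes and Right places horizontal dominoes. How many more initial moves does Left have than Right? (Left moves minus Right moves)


Board is 6 x 4 (rows x cols).
Left (vertical) placements: (rows-1) * cols = 5 * 4 = 20
Right (horizontal) placements: rows * (cols-1) = 6 * 3 = 18
Advantage = Left - Right = 20 - 18 = 2

2


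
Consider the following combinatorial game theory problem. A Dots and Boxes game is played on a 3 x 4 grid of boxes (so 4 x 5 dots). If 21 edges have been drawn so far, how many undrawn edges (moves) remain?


Grid: 3 x 4 boxes, i.e. 4 rows and 5 columns of dots.
Horizontal edges: (rows + 1) * cols = 4 * 4 = 16
Vertical edges: rows * (cols + 1) = 3 * 5 = 15
Total edges: 16 + 15 = 31
Edges drawn: 21
Remaining: 31 - 21 = 10

10


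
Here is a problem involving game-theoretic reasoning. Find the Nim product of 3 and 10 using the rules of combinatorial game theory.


Nim multiplication is bilinear over XOR: (u XOR v) * w = (u*w) XOR (v*w).
So we split each operand into its bit components and XOR the pairwise Nim products.
3 = 1 + 2 (as XOR of powers of 2).
10 = 2 + 8 (as XOR of powers of 2).
Using the standard Nim-product table on single bits:
  2*2 = 3,   2*4 = 8,   2*8 = 12,
  4*4 = 6,   4*8 = 11,  8*8 = 13,
and  1*x = x (identity), k*l = l*k (commutative).
Pairwise Nim products:
  1 * 2 = 2
  1 * 8 = 8
  2 * 2 = 3
  2 * 8 = 12
XOR them: 2 XOR 8 XOR 3 XOR 12 = 5.
Result: 3 * 10 = 5 (in Nim).

5


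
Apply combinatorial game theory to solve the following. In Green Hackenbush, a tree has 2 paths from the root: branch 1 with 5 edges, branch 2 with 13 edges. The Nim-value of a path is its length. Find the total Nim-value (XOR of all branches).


The tree has 2 branches from the ground vertex.
In Green Hackenbush, the Nim-value of a simple path of length k is k.
Branch 1: length 5, Nim-value = 5
Branch 2: length 13, Nim-value = 13
Total Nim-value = XOR of all branch values:
0 XOR 5 = 5
5 XOR 13 = 8
Nim-value of the tree = 8

8


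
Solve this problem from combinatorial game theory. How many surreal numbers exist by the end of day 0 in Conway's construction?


Day 0: {|} = 0 is born. Count = 1.
Day n: the number of surreal numbers born by day n is 2^(n+1) - 1.
By day 0: 2^1 - 1 = 1
By day 0: 1 surreal numbers.

1


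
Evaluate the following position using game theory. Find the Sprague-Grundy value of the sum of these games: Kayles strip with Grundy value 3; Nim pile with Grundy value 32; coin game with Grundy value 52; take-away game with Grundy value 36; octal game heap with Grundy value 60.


By the Sprague-Grundy theorem, the Grundy value of a sum of games is the XOR of individual Grundy values.
Kayles strip: Grundy value = 3. Running XOR: 0 XOR 3 = 3
Nim pile: Grundy value = 32. Running XOR: 3 XOR 32 = 35
coin game: Grundy value = 52. Running XOR: 35 XOR 52 = 23
take-away game: Grundy value = 36. Running XOR: 23 XOR 36 = 51
octal game heap: Grundy value = 60. Running XOR: 51 XOR 60 = 15
The combined Grundy value is 15.

15


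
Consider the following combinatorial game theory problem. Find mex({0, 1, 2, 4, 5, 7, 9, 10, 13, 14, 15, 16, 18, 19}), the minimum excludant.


Set = {0, 1, 2, 4, 5, 7, 9, 10, 13, 14, 15, 16, 18, 19}
0 is in the set.
1 is in the set.
2 is in the set.
3 is NOT in the set. This is the mex.
mex = 3

3


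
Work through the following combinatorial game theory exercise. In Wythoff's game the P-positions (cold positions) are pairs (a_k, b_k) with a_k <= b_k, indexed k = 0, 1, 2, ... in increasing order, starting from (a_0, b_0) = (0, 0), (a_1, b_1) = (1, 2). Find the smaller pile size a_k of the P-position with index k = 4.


By Wythoff's theorem, a_k = floor(k * phi) and b_k = floor(k * phi^2) = a_k + k, where phi = (1 + sqrt(5))/2 is the golden ratio.
phi = (1 + sqrt(5))/2 = 1.618034
k = 4
k * phi = 4 * 1.618034 = 6.472136
a_4 = floor(k * phi) = 6

6


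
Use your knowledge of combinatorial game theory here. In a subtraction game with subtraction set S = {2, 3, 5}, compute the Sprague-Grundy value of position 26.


The subtraction set is S = {2, 3, 5}.
G(k) = mex{ G(k - s) : s in S, s <= k }. We compute iteratively: G(0) = 0.
G(1) = mex({}) = 0
G(2) = mex({0}) = 1
G(3) = mex({0}) = 1
G(4) = mex({0, 1}) = 2
G(5) = mex({0, 1}) = 2
G(6) = mex({0, 1, 2}) = 3
G(7) = mex({1, 2}) = 0
G(8) = mex({1, 2, 3}) = 0
G(9) = mex({0, 2, 3}) = 1
G(10) = mex({0, 2}) = 1
G(11) = mex({0, 1, 3}) = 2
Observe that G(7)..G(11) = 0, 0, 1, 1, 2 repeats G(0)..G(4) = 0, 0, 1, 1, 2.
For k >= max(S) = 5, G(k) is determined by the previous 5 values G(k-5)..G(k-1); a window of 5 consecutive values has recurred shifted by 7, so by induction G(k + 7) = G(k) for all k >= 0: the sequence is periodic from the start with period 7.
One period: G(0..6) = 0, 0, 1, 1, 2, 2, 3.
26 mod 7 = 5, so G(26) = G(5) = 2.

2


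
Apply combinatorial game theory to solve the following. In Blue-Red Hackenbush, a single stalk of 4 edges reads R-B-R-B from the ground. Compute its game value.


Edges (from ground): R-B-R-B
By Berlekamp's sign-expansion rule, a Blue-Red Hackenbush stalk has the value of the surreal number whose sign sequence is the edge sequence with B -> + and R -> -.
Sign sequence: -+-+
Trace the sign expansion in the surreal number tree, starting from 0:
Edge 1: R (sign -) -> bounds (-inf, 0), value = -1
Edge 2: B (sign +) -> bounds (-1, 0), value = -1/2
Edge 3: R (sign -) -> bounds (-1, -1/2), value = -3/4
Edge 4: B (sign +) -> bounds (-3/4, -1/2), value = -5/8
Game value = -5/8

-5/8


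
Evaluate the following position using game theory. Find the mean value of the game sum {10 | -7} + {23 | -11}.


G1 = {10 | -7}, G2 = {23 | -11}
Each is a switch {a | b} with numbers a > b; its mean value is (a + b)/2, and mean value is additive over game sums: m(G1 + G2) = m(G1) + m(G2).
Mean of G1 = (10 + (-7))/2 = 3/2 = 3/2
Mean of G2 = (23 + (-11))/2 = 12/2 = 6
Mean of G1 + G2 = 3/2 + 6 = 15/2

15/2


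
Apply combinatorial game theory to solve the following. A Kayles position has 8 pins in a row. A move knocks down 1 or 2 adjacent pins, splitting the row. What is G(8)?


Kayles: a move removes 1 or 2 adjacent pins from a contiguous row.
Removing pins from a row of k leaves two independent rows (a, b) with a + b = k - 1 (one pin) or a + b = k - 2 (two pins); an end removal gives a = 0.
By Sprague-Grundy, G(k) = mex{ G(a) XOR G(b) } over all these splits. G(0) = 0.
G(1): splits (0,0):0^0=0 -> mex({0}) = 1
G(2): splits (0,1):0^1=1 (0,0):0^0=0 -> mex({0, 1}) = 2
G(3): splits (0,2):0^2=2 (1,1):1^1=0 (0,1):0^1=1 -> mex({0, 1, 2}) = 3
G(4): splits (0,3):0^3=3 (1,2):1^2=3 (0,2):0^2=2 (1,1):1^1=0 -> mex({0, 2, 3}) = 1
G(5): splits (0,4):0^1=1 (1,3):1^3=2 (2,2):2^2=0 (0,3):0^3=3 (1,2):1^2=3 -> mex({0, 1, 2, 3}) = 4
G(6) = mex({0, 1, 2, 4}) = 3
G(7) = mex({0, 1, 3, 4, 5}) = 2
G(8) = mex({0, 2, 3, 5, 6}) = 1
Therefore G(8) = 1.

1


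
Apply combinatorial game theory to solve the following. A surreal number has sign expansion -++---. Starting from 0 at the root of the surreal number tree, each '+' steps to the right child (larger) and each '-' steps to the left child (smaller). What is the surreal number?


Sign expansion: -++---
Rule: track bounds (lo, hi), initially (-inf, +inf). On '+', the current value becomes lo and we move to the simplest number in (value, hi): value + 1 if hi = +inf, otherwise the midpoint (value + hi)/2. On '-', the current value becomes hi and we move to value - 1 if lo = -inf, otherwise the midpoint (lo + value)/2.
Start at 0.
Step 1: sign = -, move left. Bounds: (-inf, 0). Value = -1
Step 2: sign = +, move right. Bounds: (-1, 0). Value = -1/2
Step 3: sign = +, move right. Bounds: (-1/2, 0). Value = -1/4
Step 4: sign = -, move left. Bounds: (-1/2, -1/4). Value = -3/8
Step 5: sign = -, move left. Bounds: (-1/2, -3/8). Value = -7/16
Step 6: sign = -, move left. Bounds: (-1/2, -7/16). Value = -15/32
The surreal number with sign expansion -++--- is -15/32.

-15/32


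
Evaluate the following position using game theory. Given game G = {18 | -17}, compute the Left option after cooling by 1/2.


Original game: {18 | -17} (a switch {a | b} with a > b).
Cooling by t (for t below the temperature (a - b)/2 = 35/2) taxes each move by t: {a | b} cooled by t is {a - t | b + t}.
Cooling amount: t = 1/2
Cooled Left option: 18 - 1/2 = 35/2
Cooled Right option: -17 + 1/2 = -33/2
Cooled game: {35/2 | -33/2}
Left option = 35/2

35/2


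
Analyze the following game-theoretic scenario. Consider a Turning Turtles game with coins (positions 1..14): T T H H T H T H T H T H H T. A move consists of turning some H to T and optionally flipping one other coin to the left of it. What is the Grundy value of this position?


Coins: T T H H T H T H T H T H H T
Key fact: a single head at position k behaves exactly like a Nim heap of size k (turning it to T and optionally flipping a coin at j < k corresponds to moving the heap from k to j, or to 0), and heads combine as a disjunctive sum (two heads at the same place would cancel, matching j XOR j = 0). So the Nim-value is the XOR of the 1-indexed positions of the heads.
Face-up positions (1-indexed): [3, 4, 6, 8, 10, 12, 13]
XOR 0 with 3: 0 XOR 3 = 3
XOR 3 with 4: 3 XOR 4 = 7
XOR 7 with 6: 7 XOR 6 = 1
XOR 1 with 8: 1 XOR 8 = 9
XOR 9 with 10: 9 XOR 10 = 3
XOR 3 with 12: 3 XOR 12 = 15
XOR 15 with 13: 15 XOR 13 = 2
Nim-value = 2

2


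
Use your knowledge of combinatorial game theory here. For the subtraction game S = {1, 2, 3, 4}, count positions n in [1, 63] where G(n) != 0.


Subtraction set S = {1, 2, 3, 4}, so G(n) = n mod 5.
G(n) = 0 when n is a multiple of 5.
Multiples of 5 in [1, 63]: 12
N-positions (nonzero Grundy) = 63 - 12 = 51

51


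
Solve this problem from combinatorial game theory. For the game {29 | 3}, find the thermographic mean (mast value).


Game = {29 | 3}, a switch {a | b} with numbers a > b.
Its thermograph has left wall a - t and right wall b + t, which meet at t = (a - b)/2, where both equal (a + b)/2. So the mast (mean value) is at (a + b)/2.
Mean = (29 + (3))/2 = 32/2 = 16

16


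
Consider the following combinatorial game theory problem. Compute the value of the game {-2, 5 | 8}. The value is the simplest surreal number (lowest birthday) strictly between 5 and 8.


Left options: {-2, 5}, max = 5
Right options: {8}, min = 8
All options are numbers and max(Left) < min(Right), so by the simplicity theorem the value is the simplest (earliest-born) number strictly between 5 and 8.
Integers 6 through 7 all lie strictly between 5 and 8.
Among integers, the simplest (lowest birthday = smallest |n|; 0 is born on day 0, +-n on day n) is 6.
No non-integer in the interval can be simpler: if x is a non-integer in the interval, then floor(x) or ceil(x) also lies in the interval (the interval contains an integer), and both are proper prefixes of x's sign expansion, i.e. born earlier. So the game value is 6.
Game value = 6

6


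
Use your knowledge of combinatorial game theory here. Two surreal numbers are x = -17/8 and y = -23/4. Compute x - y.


x = -17/8, y = -23/4
Converting to common denominator: 8
x = -17/8, y = -46/8
x - y = -17/8 - -23/4 = 29/8

29/8


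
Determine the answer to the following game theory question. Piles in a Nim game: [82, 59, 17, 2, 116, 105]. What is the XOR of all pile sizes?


We need the XOR (exclusive or) of all pile sizes.
After XOR-ing pile 1 (size 82): 0 XOR 82 = 82
After XOR-ing pile 2 (size 59): 82 XOR 59 = 105
After XOR-ing pile 3 (size 17): 105 XOR 17 = 120
After XOR-ing pile 4 (size 2): 120 XOR 2 = 122
After XOR-ing pile 5 (size 116): 122 XOR 116 = 14
After XOR-ing pile 6 (size 105): 14 XOR 105 = 103
The Nim-value of this position is 103.

103


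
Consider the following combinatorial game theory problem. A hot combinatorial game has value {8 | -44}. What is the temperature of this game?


The game is {8 | -44}, a switch {a | b} with numbers a > b.
Cooling {a | b} by t gives {a - t | b + t}, which stops being hot when a - t = b + t, i.e. at t = (a - b)/2. So the temperature of a switch is (a - b)/2.
Temperature = (Left option - Right option) / 2
= (8 - (-44)) / 2
= 52 / 2
= 26

26


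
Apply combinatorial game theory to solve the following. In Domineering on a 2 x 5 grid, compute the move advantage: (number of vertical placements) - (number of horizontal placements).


Board is 2 x 5 (rows x cols).
Left (vertical) placements: (rows-1) * cols = 1 * 5 = 5
Right (horizontal) placements: rows * (cols-1) = 2 * 4 = 8
Advantage = Left - Right = 5 - 8 = -3

-3


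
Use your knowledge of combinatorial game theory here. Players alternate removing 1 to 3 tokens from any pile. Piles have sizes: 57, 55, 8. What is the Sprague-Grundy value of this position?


Subtraction set: {1, 2, 3}
For this subtraction set, G(n) = n mod 4 (period = max + 1 = 4).
Pile 1 (size 57): G(57) = 57 mod 4 = 1
Pile 2 (size 55): G(55) = 55 mod 4 = 3
Pile 3 (size 8): G(8) = 8 mod 4 = 0
Total Grundy value = XOR of all: 1 XOR 3 XOR 0 = 2

2


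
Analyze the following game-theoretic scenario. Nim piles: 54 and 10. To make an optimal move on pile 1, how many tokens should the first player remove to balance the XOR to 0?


Piles: 54 and 10
Current XOR: 54 XOR 10 = 60 (non-zero, so this is an N-position).
To make the XOR zero, we need to find a move that balances the piles.
For pile 1 (size 54): target = 54 XOR 60 = 10
We reduce pile 1 from 54 to 10.
Tokens removed: 54 - 10 = 44
Verification: 10 XOR 10 = 0

44


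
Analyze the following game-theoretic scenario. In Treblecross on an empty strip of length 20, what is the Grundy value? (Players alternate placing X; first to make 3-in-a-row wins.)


Treblecross: place X on empty cells; 3-in-a-row wins.
Playing within two cells of an existing X lets the opponent win at once, so sensible play treats the cells i-2..i+2 around each X as dead. The player left with no safe cell loses, so this is a normal-play take-away game on strips of safe cells.
Placing X at cell i (0-indexed) of a strip of k safe cells leaves independent strips of sizes max(0, i-2) and max(0, k-i-3). Hence G(k) = mex{ G(max(0,i-2)) XOR G(max(0,k-i-3)) : 0 <= i < k }, with G(0) = 0.
G(1): splits (0,0):0^0=0 -> mex({0}) = 1
G(2): splits (0,0):0^0=0 -> mex({0}) = 1
G(3): splits (0,0):0^0=0 -> mex({0}) = 1
G(4): splits (0,1):0^1=1 (0,0):0^0=0 -> mex({0, 1}) = 2
G(5): splits (0,2):0^1=1 (0,1):0^1=1 (0,0):0^0=0 -> mex({0, 1}) = 2
G(6) = mex({1}) = 0
G(7) = mex({0, 1, 2}) = 3
G(8) = mex({0, 1, 2}) = 3
G(9) = mex({0, 2}) = 1
G(10) = mex({0, 2, 3}) = 1
G(11) = mex({0, 3}) = 1
G(12) = mex({1, 3}) = 0
G(13) = mex({0, 1, 2, 3}) = 4
G(14) = mex({0, 1, 2}) = 3
G(15) = mex({0, 1, 2}) = 3
G(16) = mex({0, 1, 2, 4}) = 3
G(17) = mex({0, 1, 3, 4}) = 2
G(18) = mex({0, 1, 3, 4}) = 2
G(19) = mex({0, 1, 3, 5}) = 2
G(20) = mex({0, 1, 2, 3, 5}) = 4
Therefore G(20) = 4.

4


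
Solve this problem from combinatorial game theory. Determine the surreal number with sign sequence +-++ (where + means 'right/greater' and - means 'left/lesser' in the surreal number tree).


Sign expansion: +-++
Rule: track bounds (lo, hi), initially (-inf, +inf). On '+', the current value becomes lo and we move to the simplest number in (value, hi): value + 1 if hi = +inf, otherwise the midpoint (value + hi)/2. On '-', the current value becomes hi and we move to value - 1 if lo = -inf, otherwise the midpoint (lo + value)/2.
Start at 0.
Step 1: sign = +, move right. Bounds: (0, +inf). Value = 1
Step 2: sign = -, move left. Bounds: (0, 1). Value = 1/2
Step 3: sign = +, move right. Bounds: (1/2, 1). Value = 3/4
Step 4: sign = +, move right. Bounds: (3/4, 1). Value = 7/8
The surreal number with sign expansion +-++ is 7/8.

7/8


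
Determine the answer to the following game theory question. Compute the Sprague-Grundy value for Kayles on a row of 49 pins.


Kayles: a move removes 1 or 2 adjacent pins from a contiguous row.
Removing pins from a row of k leaves two independent rows (a, b) with a + b = k - 1 (one pin) or a + b = k - 2 (two pins); an end removal gives a = 0.
By Sprague-Grundy, G(k) = mex{ G(a) XOR G(b) } over all these splits. G(0) = 0.
G(1): splits (0,0):0^0=0 -> mex({0}) = 1
G(2): splits (0,1):0^1=1 (0,0):0^0=0 -> mex({0, 1}) = 2
G(3): splits (0,2):0^2=2 (1,1):1^1=0 (0,1):0^1=1 -> mex({0, 1, 2}) = 3
G(4): splits (0,3):0^3=3 (1,2):1^2=3 (0,2):0^2=2 (1,1):1^1=0 -> mex({0, 2, 3}) = 1
G(5): splits (0,4):0^1=1 (1,3):1^3=2 (2,2):2^2=0 (0,3):0^3=3 (1,2):1^2=3 -> mex({0, 1, 2, 3}) = 4
G(6) = mex({0, 1, 2, 4}) = 3
G(7) = mex({0, 1, 3, 4, 5}) = 2
G(8) = mex({0, 2, 3, 5, 6}) = 1
G(9) = mex({0, 1, 2, 3, 6, 7}) = 4
G(10) = mex({0, 1, 3, 4, 5, 7}) = 2
G(11) = mex({0, 1, 2, 3, 4, 5}) = 6
G(12) = mex({0, 1, 2, 3, 5, 6, 7}) = 4
G(13) = mex({0, 2, 3, 4, 6, 7}) = 1
G(14) = mex({0, 1, 4, 5, 6, 7}) = 2
G(15) = mex({0, 1, 2, 3, 4, 5, 6}) = 7
G(16) = mex({0, 2, 3, 5, 6, 7}) = 1
G(17) = mex({0, 1, 2, 3, 5, 6, 7}) = 4
G(18) = mex({0, 1, 2, 4, 5, 6}) = 3
G(19) = mex({0, 1, 3, 4, 5, 7}) = 2
G(20) = mex({0, 2, 3, 4, 5, 6, 7}) = 1
G(21) = mex({0, 1, 2, 3, 5, 6, 7}) = 4
G(22) = mex({0, 1, 2, 3, 4, 5, 7}) = 6
G(23) = mex({0, 1, 2, 3, 4, 5, 6}) = 7
G(24) = mex({0, 1, 2, 3, 5, 6, 7}) = 4
G(25) = mex({0, 2, 3, 4, 6, 7}) = 1
G(26) = mex({0, 1, 3, 4, 5, 6, 7}) = 2
G(27) = mex({0, 1, 2, 3, 4, 5, 6, 7}) = 8
G(28) = mex({0, 1, 2, 3, 4, 6, 7, 8}) = 5
G(29) = mex({0, 1, 2, 3, 5, 6, 7, 8, 9}) = 4
G(30) = mex({0, 1, 2, 3, 4, 5, 6, 9, 10}) = 7
G(31) = mex({0, 1, 3, 4, 5, 7, 10, 11}) = 2
G(32) = mex({0, 2, 3, 4, 5, 6, 7, 9, 11}) = 1
G(33) = mex({0, 1, 2, 3, 4, 5, 6, 7, 9, 12}) = 8
G(34) = mex({0, 1, 2, 3, 4, 5, 7, 8, 11, 12}) = 6
G(35) = mex({0, 1, 2, 3, 4, 5, 6, 8, 9, 10, 11}) = 7
G(36) = mex({0, 1, 2, 3, 5, 6, 7, 9, 10}) = 4
G(37) = mex({0, 2, 3, 4, 6, 7, 9, 10, 11, 12}) = 1
G(38) = mex({0, 1, 3, 4, 5, 6, 7, 9, 10, 11, 12}) = 2
G(39) = mex({0, 1, 2, 4, 5, 6, 7, 9, 10, 12, 14}) = 3
G(40) = mex({0, 2, 3, 4, 6, 7, 11, 12, 14}) = 1
G(41) = mex({0, 1, 2, 3, 5, 6, 7, 9, 10, 11, 12}) = 4
G(42) = mex({0, 1, 2, 3, 4, 5, 6, 9, 10}) = 7
G(43) = mex({0, 1, 3, 4, 5, 7, 9, 10, 12, 15}) = 2
G(44) = mex({0, 2, 3, 4, 5, 6, 7, 9, 10, 12, 15}) = 1
G(45) = mex({0, 1, 2, 3, 4, 5, 6, 7, 9, 10, 12, 14}) = 8
G(46) = mex({0, 1, 3, 4, 5, 7, 8, 11, 12, 14}) = 2
G(47) = mex({0, 1, 2, 3, 4, 5, 6, 8, 9, 10, 11, 12}) = 7
G(48) = mex({0, 1, 2, 3, 5, 6, 7, 9, 10}) = 4
G(49) = mex({0, 2, 3, 4, 6, 7, 9, 10, 11, 12, 15}) = 1
Therefore G(49) = 1.

1


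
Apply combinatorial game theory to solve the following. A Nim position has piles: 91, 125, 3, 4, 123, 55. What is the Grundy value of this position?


We need the XOR (exclusive or) of all pile sizes.
After XOR-ing pile 1 (size 91): 0 XOR 91 = 91
After XOR-ing pile 2 (size 125): 91 XOR 125 = 38
After XOR-ing pile 3 (size 3): 38 XOR 3 = 37
After XOR-ing pile 4 (size 4): 37 XOR 4 = 33
After XOR-ing pile 5 (size 123): 33 XOR 123 = 90
After XOR-ing pile 6 (size 55): 90 XOR 55 = 109
The Nim-value of this position is 109.

109


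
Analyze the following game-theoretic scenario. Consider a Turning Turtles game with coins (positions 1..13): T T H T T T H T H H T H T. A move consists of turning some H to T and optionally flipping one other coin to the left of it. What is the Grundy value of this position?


Coins: T T H T T T H T H H T H T
Key fact: a single head at position k behaves exactly like a Nim heap of size k (turning it to T and optionally flipping a coin at j < k corresponds to moving the heap from k to j, or to 0), and heads combine as a disjunctive sum (two heads at the same place would cancel, matching j XOR j = 0). So the Nim-value is the XOR of the 1-indexed positions of the heads.
Face-up positions (1-indexed): [3, 7, 9, 10, 12]
XOR 0 with 3: 0 XOR 3 = 3
XOR 3 with 7: 3 XOR 7 = 4
XOR 4 with 9: 4 XOR 9 = 13
XOR 13 with 10: 13 XOR 10 = 7
XOR 7 with 12: 7 XOR 12 = 11
Nim-value = 11

11


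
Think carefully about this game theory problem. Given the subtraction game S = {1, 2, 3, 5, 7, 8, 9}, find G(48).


The subtraction set is S = {1, 2, 3, 5, 7, 8, 9}.
G(k) = mex{ G(k - s) : s in S, s <= k }. We compute iteratively: G(0) = 0.
G(1) = mex({0}) = 1
G(2) = mex({0, 1}) = 2
G(3) = mex({0, 1, 2}) = 3
G(4) = mex({1, 2, 3}) = 0
G(5) = mex({0, 2, 3}) = 1
G(6) = mex({0, 1, 3}) = 2
G(7) = mex({0, 1, 2}) = 3
G(8) = mex({0, 1, 2, 3}) = 4
G(9) = mex({0, 1, 2, 3, 4}) = 5
G(10) = mex({1, 2, 3, 4, 5}) = 0
G(11) = mex({0, 2, 3, 4, 5}) = 1
G(12) = mex({0, 1, 3, 5}) = 2
G(13) = mex({0, 1, 2, 4}) = 3
G(14) = mex({1, 2, 3, 5}) = 0
G(15) = mex({0, 2, 3, 4}) = 1
G(16) = mex({0, 1, 3, 4, 5}) = 2
G(17) = mex({0, 1, 2, 4, 5}) = 3
G(18) = mex({0, 1, 2, 3, 5}) = 4
Observe that G(10)..G(18) = 0, 1, 2, 3, 0, 1, 2, 3, 4 repeats G(0)..G(8) = 0, 1, 2, 3, 0, 1, 2, 3, 4.
For k >= max(S) = 9, G(k) is determined by the previous 9 values G(k-9)..G(k-1); a window of 9 consecutive values has recurred shifted by 10, so by induction G(k + 10) = G(k) for all k >= 0: the sequence is periodic from the start with period 10.
One period: G(0..9) = 0, 1, 2, 3, 0, 1, 2, 3, 4, 5.
48 mod 10 = 8, so G(48) = G(8) = 4.

4


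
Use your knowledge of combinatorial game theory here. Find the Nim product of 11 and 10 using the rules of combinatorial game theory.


Nim multiplication is bilinear over XOR: (u XOR v) * w = (u*w) XOR (v*w).
So we split each operand into its bit components and XOR the pairwise Nim products.
11 = 1 + 2 + 8 (as XOR of powers of 2).
10 = 2 + 8 (as XOR of powers of 2).
Using the standard Nim-product table on single bits:
  2*2 = 3,   2*4 = 8,   2*8 = 12,
  4*4 = 6,   4*8 = 11,  8*8 = 13,
and  1*x = x (identity), k*l = l*k (commutative).
Pairwise Nim products:
  1 * 2 = 2
  1 * 8 = 8
  2 * 2 = 3
  2 * 8 = 12
  8 * 2 = 12
  8 * 8 = 13
XOR them: 2 XOR 8 XOR 3 XOR 12 XOR 12 XOR 13 = 4.
Result: 11 * 10 = 4 (in Nim).

4


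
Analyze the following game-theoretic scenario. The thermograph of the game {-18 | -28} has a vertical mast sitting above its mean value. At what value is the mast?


Game = {-18 | -28}, a switch {a | b} with numbers a > b.
Its thermograph has left wall a - t and right wall b + t, which meet at t = (a - b)/2, where both equal (a + b)/2. So the mast (mean value) is at (a + b)/2.
Mean = (-18 + (-28))/2 = -46/2 = -23

-23


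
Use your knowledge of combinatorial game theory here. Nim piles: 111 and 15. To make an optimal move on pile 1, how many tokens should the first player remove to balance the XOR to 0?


Piles: 111 and 15
Current XOR: 111 XOR 15 = 96 (non-zero, so this is an N-position).
To make the XOR zero, we need to find a move that balances the piles.
For pile 1 (size 111): target = 111 XOR 96 = 15
We reduce pile 1 from 111 to 15.
Tokens removed: 111 - 15 = 96
Verification: 15 XOR 15 = 0

96


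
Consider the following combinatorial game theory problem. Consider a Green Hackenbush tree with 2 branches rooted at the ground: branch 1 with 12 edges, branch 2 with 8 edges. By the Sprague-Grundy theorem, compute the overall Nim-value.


The tree has 2 branches from the ground vertex.
In Green Hackenbush, the Nim-value of a simple path of length k is k.
Branch 1: length 12, Nim-value = 12
Branch 2: length 8, Nim-value = 8
Total Nim-value = XOR of all branch values:
0 XOR 12 = 12
12 XOR 8 = 4
Nim-value of the tree = 4

4


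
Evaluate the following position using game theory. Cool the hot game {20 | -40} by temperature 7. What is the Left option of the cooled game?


Original game: {20 | -40} (a switch {a | b} with a > b).
Cooling by t (for t below the temperature (a - b)/2 = 30) taxes each move by t: {a | b} cooled by t is {a - t | b + t}.
Cooling amount: t = 7
Cooled Left option: 20 - 7 = 13
Cooled Right option: -40 + 7 = -33
Cooled game: {13 | -33}
Left option = 13

13


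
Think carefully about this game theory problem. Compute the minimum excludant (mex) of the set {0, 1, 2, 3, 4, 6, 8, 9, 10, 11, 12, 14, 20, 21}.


Set = {0, 1, 2, 3, 4, 6, 8, 9, 10, 11, 12, 14, 20, 21}
0 is in the set.
1 is in the set.
2 is in the set.
3 is in the set.
4 is in the set.
5 is NOT in the set. This is the mex.
mex = 5

5


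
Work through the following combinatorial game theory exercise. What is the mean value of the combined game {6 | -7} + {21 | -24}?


G1 = {6 | -7}, G2 = {21 | -24}
Each is a switch {a | b} with numbers a > b; its mean value is (a + b)/2, and mean value is additive over game sums: m(G1 + G2) = m(G1) + m(G2).
Mean of G1 = (6 + (-7))/2 = -1/2 = -1/2
Mean of G2 = (21 + (-24))/2 = -3/2 = -3/2
Mean of G1 + G2 = -1/2 + -3/2 = -2

-2


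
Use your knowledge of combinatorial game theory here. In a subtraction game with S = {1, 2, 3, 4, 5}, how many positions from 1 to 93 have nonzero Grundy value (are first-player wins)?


Subtraction set S = {1, 2, 3, 4, 5}, so G(n) = n mod 6.
G(n) = 0 when n is a multiple of 6.
Multiples of 6 in [1, 93]: 15
N-positions (nonzero Grundy) = 93 - 15 = 78

78


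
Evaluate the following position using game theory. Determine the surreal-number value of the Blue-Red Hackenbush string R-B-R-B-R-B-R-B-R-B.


Edges (from ground): R-B-R-B-R-B-R-B-R-B
By Berlekamp's sign-expansion rule, a Blue-Red Hackenbush stalk has the value of the surreal number whose sign sequence is the edge sequence with B -> + and R -> -.
Sign sequence: -+-+-+-+-+
Trace the sign expansion in the surreal number tree, starting from 0:
Edge 1: R (sign -) -> bounds (-inf, 0), value = -1
Edge 2: B (sign +) -> bounds (-1, 0), value = -1/2
Edge 3: R (sign -) -> bounds (-1, -1/2), value = -3/4
Edge 4: B (sign +) -> bounds (-3/4, -1/2), value = -5/8
Edge 5: R (sign -) -> bounds (-3/4, -5/8), value = -11/16
Edge 6: B (sign +) -> bounds (-11/16, -5/8), value = -21/32
Edge 7: R (sign -) -> bounds (-11/16, -21/32), value = -43/64
Edge 8: B (sign +) -> bounds (-43/64, -21/32), value = -85/128
Edge 9: R (sign -) -> bounds (-43/64, -85/128), value = -171/256
Edge 10: B (sign +) -> bounds (-171/256, -85/128), value = -341/512
Game value = -341/512

-341/512


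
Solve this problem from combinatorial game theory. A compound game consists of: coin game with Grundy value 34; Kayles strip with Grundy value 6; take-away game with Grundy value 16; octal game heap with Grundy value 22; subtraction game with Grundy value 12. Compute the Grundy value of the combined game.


By the Sprague-Grundy theorem, the Grundy value of a sum of games is the XOR of individual Grundy values.
coin game: Grundy value = 34. Running XOR: 0 XOR 34 = 34
Kayles strip: Grundy value = 6. Running XOR: 34 XOR 6 = 36
take-away game: Grundy value = 16. Running XOR: 36 XOR 16 = 52
octal game heap: Grundy value = 22. Running XOR: 52 XOR 22 = 34
subtraction game: Grundy value = 12. Running XOR: 34 XOR 12 = 46
The combined Grundy value is 46.

46


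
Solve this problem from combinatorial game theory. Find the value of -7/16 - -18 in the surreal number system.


x = -7/16, y = -18
Converting to common denominator: 16
x = -7/16, y = -288/16
x - y = -7/16 - -18 = 281/16

281/16


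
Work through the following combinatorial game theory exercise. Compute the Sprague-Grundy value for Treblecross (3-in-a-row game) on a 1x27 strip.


Treblecross: place X on empty cells; 3-in-a-row wins.
Playing within two cells of an existing X lets the opponent win at once, so sensible play treats the cells i-2..i+2 around each X as dead. The player left with no safe cell loses, so this is a normal-play take-away game on strips of safe cells.
Placing X at cell i (0-indexed) of a strip of k safe cells leaves independent strips of sizes max(0, i-2) and max(0, k-i-3). Hence G(k) = mex{ G(max(0,i-2)) XOR G(max(0,k-i-3)) : 0 <= i < k }, with G(0) = 0.
G(1): splits (0,0):0^0=0 -> mex({0}) = 1
G(2): splits (0,0):0^0=0 -> mex({0}) = 1
G(3): splits (0,0):0^0=0 -> mex({0}) = 1
G(4): splits (0,1):0^1=1 (0,0):0^0=0 -> mex({0, 1}) = 2
G(5): splits (0,2):0^1=1 (0,1):0^1=1 (0,0):0^0=0 -> mex({0, 1}) = 2
G(6) = mex({1}) = 0
G(7) = mex({0, 1, 2}) = 3
G(8) = mex({0, 1, 2}) = 3
G(9) = mex({0, 2}) = 1
G(10) = mex({0, 2, 3}) = 1
G(11) = mex({0, 3}) = 1
G(12) = mex({1, 3}) = 0
G(13) = mex({0, 1, 2, 3}) = 4
G(14) = mex({0, 1, 2}) = 3
G(15) = mex({0, 1, 2}) = 3
G(16) = mex({0, 1, 2, 4}) = 3
G(17) = mex({0, 1, 3, 4}) = 2
G(18) = mex({0, 1, 3, 4}) = 2
G(19) = mex({0, 1, 3, 5}) = 2
G(20) = mex({0, 1, 2, 3, 5}) = 4
G(21) = mex({0, 1, 2, 3, 5}) = 4
G(22) = mex({1, 2, 6}) = 0
G(23) = mex({0, 1, 2, 3, 4, 6}) = 5
G(24) = mex({0, 1, 2, 3, 4}) = 5
G(25) = mex({0, 1, 3, 4, 7}) = 2
G(26) = mex({0, 1, 3, 4, 5, 7}) = 2
G(27) = mex({0, 1, 3, 5}) = 2
Therefore G(27) = 2.

2


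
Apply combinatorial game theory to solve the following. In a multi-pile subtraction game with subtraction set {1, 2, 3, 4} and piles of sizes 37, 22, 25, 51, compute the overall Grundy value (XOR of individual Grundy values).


Subtraction set: {1, 2, 3, 4}
For this subtraction set, G(n) = n mod 5 (period = max + 1 = 5).
Pile 1 (size 37): G(37) = 37 mod 5 = 2
Pile 2 (size 22): G(22) = 22 mod 5 = 2
Pile 3 (size 25): G(25) = 25 mod 5 = 0
Pile 4 (size 51): G(51) = 51 mod 5 = 1
Total Grundy value = XOR of all: 2 XOR 2 XOR 0 XOR 1 = 1

1


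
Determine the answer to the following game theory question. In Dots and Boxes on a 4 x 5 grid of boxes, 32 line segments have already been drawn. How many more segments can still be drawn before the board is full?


Grid: 4 x 5 boxes, i.e. 5 rows and 6 columns of dots.
Horizontal edges: (rows + 1) * cols = 5 * 5 = 25
Vertical edges: rows * (cols + 1) = 4 * 6 = 24
Total edges: 25 + 24 = 49
Edges drawn: 32
Remaining: 49 - 32 = 17

17


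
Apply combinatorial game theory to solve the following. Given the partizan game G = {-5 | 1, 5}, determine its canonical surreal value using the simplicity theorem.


Left options: {-5}, max = -5
Right options: {1, 5}, min = 1
All options are numbers and max(Left) < min(Right), so by the simplicity theorem the value is the simplest (earliest-born) number strictly between -5 and 1.
Integers -4 through 0 all lie strictly between -5 and 1.
Among integers, the simplest (lowest birthday = smallest |n|; 0 is born on day 0, +-n on day n) is 0.
No non-integer in the interval can be simpler: if x is a non-integer in the interval, then floor(x) or ceil(x) also lies in the interval (the interval contains an integer), and both are proper prefixes of x's sign expansion, i.e. born earlier. So the game value is 0.
Game value = 0

0


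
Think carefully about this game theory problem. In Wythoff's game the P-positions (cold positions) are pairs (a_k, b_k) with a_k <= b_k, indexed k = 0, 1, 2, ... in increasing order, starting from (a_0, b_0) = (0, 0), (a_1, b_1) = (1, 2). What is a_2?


By Wythoff's theorem, a_k = floor(k * phi) and b_k = floor(k * phi^2) = a_k + k, where phi = (1 + sqrt(5))/2 is the golden ratio.
phi = (1 + sqrt(5))/2 = 1.618034
k = 2
k * phi = 2 * 1.618034 = 3.236068
a_2 = floor(k * phi) = 3

3


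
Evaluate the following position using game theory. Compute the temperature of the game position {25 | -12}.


The game is {25 | -12}, a switch {a | b} with numbers a > b.
Cooling {a | b} by t gives {a - t | b + t}, which stops being hot when a - t = b + t, i.e. at t = (a - b)/2. So the temperature of a switch is (a - b)/2.
Temperature = (Left option - Right option) / 2
= (25 - (-12)) / 2
= 37 / 2
= 37/2

37/2


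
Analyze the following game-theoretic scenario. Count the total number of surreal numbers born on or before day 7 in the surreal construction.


Day 0: {|} = 0 is born. Count = 1.
Day n: the number of surreal numbers born by day n is 2^(n+1) - 1.
By day 0: 2^1 - 1 = 1
By day 1: 2^2 - 1 = 3
By day 2: 2^3 - 1 = 7
By day 3: 2^4 - 1 = 15
By day 4: 2^5 - 1 = 31
By day 5: 2^6 - 1 = 63
By day 6: 2^7 - 1 = 127
By day 7: 2^8 - 1 = 255
By day 7: 255 surreal numbers.

255


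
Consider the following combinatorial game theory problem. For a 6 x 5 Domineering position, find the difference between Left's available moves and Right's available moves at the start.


Board is 6 x 5 (rows x cols).
Left (vertical) placements: (rows-1) * cols = 5 * 5 = 25
Right (horizontal) placements: rows * (cols-1) = 6 * 4 = 24
Advantage = Left - Right = 25 - 24 = 1

1


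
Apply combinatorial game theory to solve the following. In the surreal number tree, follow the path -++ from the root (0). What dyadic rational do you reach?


Sign expansion: -++
Rule: track bounds (lo, hi), initially (-inf, +inf). On '+', the current value becomes lo and we move to the simplest number in (value, hi): value + 1 if hi = +inf, otherwise the midpoint (value + hi)/2. On '-', the current value becomes hi and we move to value - 1 if lo = -inf, otherwise the midpoint (lo + value)/2.
Start at 0.
Step 1: sign = -, move left. Bounds: (-inf, 0). Value = -1
Step 2: sign = +, move right. Bounds: (-1, 0). Value = -1/2
Step 3: sign = +, move right. Bounds: (-1/2, 0). Value = -1/4
The surreal number with sign expansion -++ is -1/4.

-1/4


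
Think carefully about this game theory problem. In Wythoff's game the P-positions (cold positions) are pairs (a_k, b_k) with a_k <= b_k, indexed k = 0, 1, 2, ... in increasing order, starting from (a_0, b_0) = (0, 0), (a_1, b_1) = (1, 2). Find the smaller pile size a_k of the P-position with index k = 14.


By Wythoff's theorem, a_k = floor(k * phi) and b_k = floor(k * phi^2) = a_k + k, where phi = (1 + sqrt(5))/2 is the golden ratio.
phi = (1 + sqrt(5))/2 = 1.618034
k = 14
k * phi = 14 * 1.618034 = 22.652476
a_14 = floor(k * phi) = 22

22
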